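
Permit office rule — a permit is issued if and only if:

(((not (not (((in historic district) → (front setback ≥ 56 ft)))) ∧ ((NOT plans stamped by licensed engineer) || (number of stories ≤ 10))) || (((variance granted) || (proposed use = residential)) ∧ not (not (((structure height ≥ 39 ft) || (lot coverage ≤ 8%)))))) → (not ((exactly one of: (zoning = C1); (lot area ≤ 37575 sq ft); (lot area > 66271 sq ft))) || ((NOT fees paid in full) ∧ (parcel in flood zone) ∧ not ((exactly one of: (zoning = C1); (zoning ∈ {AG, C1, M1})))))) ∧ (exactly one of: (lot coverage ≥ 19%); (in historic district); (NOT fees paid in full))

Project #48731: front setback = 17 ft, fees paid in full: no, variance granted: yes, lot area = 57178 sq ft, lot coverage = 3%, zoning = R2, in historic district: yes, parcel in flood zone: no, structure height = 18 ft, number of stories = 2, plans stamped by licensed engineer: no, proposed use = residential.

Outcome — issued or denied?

Atomic conditions:
  in historic district: yes → true
  front setback ≥ 56 ft: 17 ≥ 56 is false
  NOT plans stamped by licensed engineer: no → true
  number of stories ≤ 10: 2 ≤ 10 is true
  variance granted: yes → true
  proposed use = residential: residential == residential is true
  structure height ≥ 39 ft: 18 ≥ 39 is false
  lot coverage ≤ 8%: 3 ≤ 8 is true
  zoning = C1: R2 == C1 is false
  lot area ≤ 37575 sq ft: 57178 ≤ 37575 is false
  lot area > 66271 sq ft: 57178 > 66271 is false
  NOT fees paid in full: no → true
  parcel in flood zone: no → false
  zoning ∈ {AG, C1, M1}: R2 is not in the set → false
  lot coverage ≥ 19%: 3 ≥ 19 is false
Combine:
[1.1.1.1.1.1] true → false = false
[1.1.1.1.1] NOT false = true
[1.1.1.1] NOT true = false
[1.1.1.2] true OR true = true
[1.1.1] false AND true = false
[1.1.2.1] true OR true = true
[1.1.2.2.1.1] false OR true = true
[1.1.2.2.1] NOT true = false
[1.1.2.2] NOT false = true
[1.1.2] true AND true = true
[1.1] false OR true = true
[1.2.1.1] exactly-one(false, false, false) = false
[1.2.1] NOT false = true
[1.2.2.3.1] exactly-one(false, false) = false
[1.2.2.3] NOT false = true
[1.2.2] true AND false AND true = false
[1.2] true OR false = true
[1] true → true = true
[2] exactly-one(false, true, true) = false
[root] true AND false = false
Overall: false → denied

Denied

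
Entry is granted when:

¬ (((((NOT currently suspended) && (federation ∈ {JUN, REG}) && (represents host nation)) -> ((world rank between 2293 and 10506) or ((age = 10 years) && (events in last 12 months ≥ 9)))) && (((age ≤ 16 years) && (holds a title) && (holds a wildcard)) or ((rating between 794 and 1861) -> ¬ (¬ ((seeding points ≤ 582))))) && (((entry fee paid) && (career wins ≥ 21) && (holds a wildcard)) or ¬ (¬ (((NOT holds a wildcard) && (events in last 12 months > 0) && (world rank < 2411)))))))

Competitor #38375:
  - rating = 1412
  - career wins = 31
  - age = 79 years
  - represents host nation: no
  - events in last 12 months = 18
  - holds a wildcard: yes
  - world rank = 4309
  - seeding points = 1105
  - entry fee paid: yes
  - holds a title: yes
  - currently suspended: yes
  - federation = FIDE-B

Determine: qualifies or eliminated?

Atomic conditions:
  NOT currently suspended: yes → false
  federation ∈ {JUN, REG}: FIDE-B is not in the set → false
  represents host nation: no → false
  world rank between 2293 and 10506: 4309 in [2293, 10506] is true
  age = 10 years: 79 == 10 is false
  events in last 12 months ≥ 9: 18 ≥ 9 is true
  age ≤ 16 years: 79 ≤ 16 is false
  holds a title: yes → true
  holds a wildcard: yes → true
  rating between 794 and 1861: 1412 in [794, 1861] is true
  seeding points ≤ 582: 1105 ≤ 582 is false
  entry fee paid: yes → true
  career wins ≥ 21: 31 ≥ 21 is true
  NOT holds a wildcard: yes → false
  events in last 12 months > 0: 18 > 0 is true
  world rank < 2411: 4309 < 2411 is false
Combine:
[1.1.1] false AND false AND false = false
[1.1.2.2] false AND true = false
[1.1.2] true OR false = true
[1.1] false → true (antecedent false ⇒ implication holds) = true
[1.2.1] false AND true AND true = false
[1.2.2.2.1] NOT false = true
[1.2.2.2] NOT true = false
[1.2.2] true → false = false
[1.2] false OR false = false
[1.3.1] true AND true AND true = true
[1.3.2.1.1] false AND true AND false = false
[1.3.2.1] NOT false = true
[1.3.2] NOT true = false
[1.3] true OR false = true
[1] true AND false AND true = false
[root] NOT false = true
Overall: true → qualifies

Qualifies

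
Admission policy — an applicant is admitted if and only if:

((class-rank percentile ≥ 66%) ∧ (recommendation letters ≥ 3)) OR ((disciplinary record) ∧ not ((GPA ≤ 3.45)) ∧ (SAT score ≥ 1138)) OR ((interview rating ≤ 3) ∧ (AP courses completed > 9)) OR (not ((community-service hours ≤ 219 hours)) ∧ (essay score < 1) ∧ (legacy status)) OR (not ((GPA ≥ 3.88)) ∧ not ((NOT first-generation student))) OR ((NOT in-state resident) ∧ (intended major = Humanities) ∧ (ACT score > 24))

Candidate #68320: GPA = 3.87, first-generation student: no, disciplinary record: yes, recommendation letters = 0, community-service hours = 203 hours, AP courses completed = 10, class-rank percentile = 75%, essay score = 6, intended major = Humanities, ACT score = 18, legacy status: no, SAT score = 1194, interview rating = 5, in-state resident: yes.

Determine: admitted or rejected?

Admitted

Atomic conditions:
  class-rank percentile ≥ 66%: 75 ≥ 66 is true
  recommendation letters ≥ 3: 0 ≥ 3 is false
  disciplinary record: yes → true
  GPA ≤ 3.45: 3.87 ≤ 3.45 is false
  SAT score ≥ 1138: 1194 ≥ 1138 is true
  interview rating ≤ 3: 5 ≤ 3 is false
  AP courses completed > 9: 10 > 9 is true
  community-service hours ≤ 219 hours: 203 ≤ 219 is true
  essay score < 1: 6 < 1 is false
  legacy status: no → false
  GPA ≥ 3.88: 3.87 ≥ 3.88 is false
  NOT first-generation student: no → true
  NOT in-state resident: yes → false
  intended major = Humanities: Humanities == Humanities is true
  ACT score > 24: 18 > 24 is false
Combine:
[1] true AND false = false
[2.2] NOT false = true
[2] true AND true AND true = true
[3] false AND true = false
[4.1] NOT true = false
[4] false AND false AND false = false
[5.1] NOT false = true
[5.2] NOT true = false
[5] true AND false = false
[6] false AND true AND false = false
[root] false OR true OR false OR false OR false OR false = true
Overall: true → admitted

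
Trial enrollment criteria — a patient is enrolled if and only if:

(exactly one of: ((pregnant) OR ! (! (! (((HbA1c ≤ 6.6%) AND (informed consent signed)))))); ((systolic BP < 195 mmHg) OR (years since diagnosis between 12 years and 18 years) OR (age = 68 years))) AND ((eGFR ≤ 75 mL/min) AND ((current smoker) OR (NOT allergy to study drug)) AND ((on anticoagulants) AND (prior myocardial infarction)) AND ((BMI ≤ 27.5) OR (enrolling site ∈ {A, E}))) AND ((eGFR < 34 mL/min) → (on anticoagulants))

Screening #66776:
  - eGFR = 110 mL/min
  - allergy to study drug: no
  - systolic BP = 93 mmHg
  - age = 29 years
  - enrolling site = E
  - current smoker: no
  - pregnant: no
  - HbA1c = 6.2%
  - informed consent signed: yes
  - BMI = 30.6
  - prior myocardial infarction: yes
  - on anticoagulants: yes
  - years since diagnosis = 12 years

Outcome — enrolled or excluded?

Atomic conditions:
  pregnant: no → false
  HbA1c ≤ 6.6%: 6.2 ≤ 6.6 is true
  informed consent signed: yes → true
  systolic BP < 195 mmHg: 93 < 195 is true
  years since diagnosis between 12 years and 18 years: 12 in [12, 18] is true
  age = 68 years: 29 == 68 is false
  eGFR ≤ 75 mL/min: 110 ≤ 75 is false
  current smoker: no → false
  NOT allergy to study drug: no → true
  on anticoagulants: yes → true
  prior myocardial infarction: yes → true
  BMI ≤ 27.5: 30.6 ≤ 27.5 is false
  enrolling site ∈ {A, E}: E is in the set → true
  eGFR < 34 mL/min: 110 < 34 is false
Combine:
[1.1.2.1.1.1] true AND true = true
[1.1.2.1.1] NOT true = false
[1.1.2.1] NOT false = true
[1.1.2] NOT true = false
[1.1] false OR false = false
[1.2] true OR true OR false = true
[1] exactly-one(false, true) = true
[2.2] false OR true = true
[2.3] true AND true = true
[2.4] false OR true = true
[2] false AND true AND true AND true = false
[3] false → true (antecedent false ⇒ implication holds) = true
[root] true AND false AND true = false
Overall: false → excluded

Excluded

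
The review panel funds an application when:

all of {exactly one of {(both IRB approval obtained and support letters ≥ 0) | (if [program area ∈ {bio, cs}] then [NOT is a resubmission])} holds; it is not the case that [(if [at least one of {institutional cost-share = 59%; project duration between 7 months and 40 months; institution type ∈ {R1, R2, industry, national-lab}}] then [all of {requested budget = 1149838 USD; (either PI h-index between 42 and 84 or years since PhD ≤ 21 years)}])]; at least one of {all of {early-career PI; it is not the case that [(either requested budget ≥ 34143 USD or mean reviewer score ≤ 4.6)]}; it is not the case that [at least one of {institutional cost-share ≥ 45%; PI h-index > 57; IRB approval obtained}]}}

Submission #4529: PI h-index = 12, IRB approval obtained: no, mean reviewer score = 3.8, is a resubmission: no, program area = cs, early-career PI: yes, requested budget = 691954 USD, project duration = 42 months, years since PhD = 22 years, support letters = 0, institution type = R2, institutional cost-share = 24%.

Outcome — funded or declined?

Funded

Atomic conditions:
  IRB approval obtained: no → false
  support letters ≥ 0: 0 ≥ 0 is true
  program area ∈ {bio, cs}: cs is in the set → true
  NOT is a resubmission: no → true
  institutional cost-share = 59%: 24 == 59 is false
  project duration between 7 months and 40 months: 42 in [7, 40] is false
  institution type ∈ {R1, R2, industry, national-lab}: R2 is in the set → true
  requested budget = 1149838 USD: 691954 == 1149838 is false
  PI h-index between 42 and 84: 12 in [42, 84] is false
  years since PhD ≤ 21 years: 22 ≤ 21 is false
  early-career PI: yes → true
  requested budget ≥ 34143 USD: 691954 ≥ 34143 is true
  mean reviewer score ≤ 4.6: 3.8 ≤ 4.6 is true
  institutional cost-share ≥ 45%: 24 ≥ 45 is false
  PI h-index > 57: 12 > 57 is false
Combine:
[1.1] false AND true = false
[1.2] true → true = true
[1] exactly-one(false, true) = true
[2.1.1] false OR false OR true = true
[2.1.2.2] false OR false = false
[2.1.2] false AND false = false
[2.1] true → false = false
[2] NOT false = true
[3.1.2.1] true OR true = true
[3.1.2] NOT true = false
[3.1] true AND false = false
[3.2.1] false OR false OR false = false
[3.2] NOT false = true
[3] false OR true = true
[root] true AND true AND true = true
Overall: true → funded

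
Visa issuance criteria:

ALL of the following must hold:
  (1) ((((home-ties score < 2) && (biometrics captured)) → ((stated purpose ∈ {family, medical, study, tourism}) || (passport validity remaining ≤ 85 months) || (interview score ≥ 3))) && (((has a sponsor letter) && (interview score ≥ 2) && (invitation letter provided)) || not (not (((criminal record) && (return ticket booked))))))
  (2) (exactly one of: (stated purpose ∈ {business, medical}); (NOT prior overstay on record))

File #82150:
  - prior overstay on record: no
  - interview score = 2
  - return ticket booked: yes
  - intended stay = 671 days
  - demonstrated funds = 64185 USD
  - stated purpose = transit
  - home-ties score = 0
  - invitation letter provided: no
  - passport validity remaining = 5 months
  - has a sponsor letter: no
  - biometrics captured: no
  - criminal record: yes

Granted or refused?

Atomic conditions:
  home-ties score < 2: 0 < 2 is true
  biometrics captured: no → false
  stated purpose ∈ {family, medical, study, tourism}: transit is not in the set → false
  passport validity remaining ≤ 85 months: 5 ≤ 85 is true
  interview score ≥ 3: 2 ≥ 3 is false
  has a sponsor letter: no → false
  interview score ≥ 2: 2 ≥ 2 is true
  invitation letter provided: no → false
  criminal record: yes → true
  return ticket booked: yes → true
  stated purpose ∈ {business, medical}: transit is not in the set → false
  NOT prior overstay on record: no → true
Combine:
[1.1.1] true AND false = false
[1.1.2] false OR true OR false = true
[1.1] false → true (antecedent false ⇒ implication holds) = true
[1.2.1] false AND true AND false = false
[1.2.2.1.1] true AND true = true
[1.2.2.1] NOT true = false
[1.2.2] NOT false = true
[1.2] false OR true = true
[1] true AND true = true
[2] exactly-one(false, true) = true
[root] true AND true = true
Overall: true → granted

Granted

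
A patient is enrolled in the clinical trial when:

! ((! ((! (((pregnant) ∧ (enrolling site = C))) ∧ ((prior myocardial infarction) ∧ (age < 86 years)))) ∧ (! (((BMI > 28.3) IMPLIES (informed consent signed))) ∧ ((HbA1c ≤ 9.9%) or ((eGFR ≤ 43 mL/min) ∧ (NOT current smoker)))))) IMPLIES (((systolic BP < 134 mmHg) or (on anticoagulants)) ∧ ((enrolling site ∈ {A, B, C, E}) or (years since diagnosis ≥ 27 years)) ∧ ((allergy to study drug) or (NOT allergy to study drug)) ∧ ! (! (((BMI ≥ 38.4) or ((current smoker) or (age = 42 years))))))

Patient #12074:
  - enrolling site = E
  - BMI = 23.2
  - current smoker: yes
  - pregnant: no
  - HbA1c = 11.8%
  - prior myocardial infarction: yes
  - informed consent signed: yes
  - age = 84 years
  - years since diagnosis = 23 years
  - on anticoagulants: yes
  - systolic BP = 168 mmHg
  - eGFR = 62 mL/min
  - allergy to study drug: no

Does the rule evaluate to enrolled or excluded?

Atomic conditions:
  pregnant: no → false
  enrolling site = C: E == C is false
  prior myocardial infarction: yes → true
  age < 86 years: 84 < 86 is true
  BMI > 28.3: 23.2 > 28.3 is false
  informed consent signed: yes → true
  HbA1c ≤ 9.9%: 11.8 ≤ 9.9 is false
  eGFR ≤ 43 mL/min: 62 ≤ 43 is false
  NOT current smoker: yes → false
  systolic BP < 134 mmHg: 168 < 134 is false
  on anticoagulants: yes → true
  enrolling site ∈ {A, B, C, E}: E is in the set → true
  years since diagnosis ≥ 27 years: 23 ≥ 27 is false
  allergy to study drug: no → false
  NOT allergy to study drug: no → true
  BMI ≥ 38.4: 23.2 ≥ 38.4 is false
  current smoker: yes → true
  age = 42 years: 84 == 42 is false
Combine:
[1.1.1.1.1.1] false AND false = false
[1.1.1.1.1] NOT false = true
[1.1.1.1.2] true AND true = true
[1.1.1.1] true AND true = true
[1.1.1] NOT true = false
[1.1.2.1.1] false → true (antecedent false ⇒ implication holds) = true
[1.1.2.1] NOT true = false
[1.1.2.2.2] false AND false = false
[1.1.2.2] false OR false = false
[1.1.2] false AND false = false
[1.1] false AND false = false
[1] NOT false = true
[2.1] false OR true = true
[2.2] true OR false = true
[2.3] false OR true = true
[2.4.1.1.2] true OR false = true
[2.4.1.1] false OR true = true
[2.4.1] NOT true = false
[2.4] NOT false = true
[2] true AND true AND true AND true = true
[root] true → true = true
Overall: true → enrolled

Enrolled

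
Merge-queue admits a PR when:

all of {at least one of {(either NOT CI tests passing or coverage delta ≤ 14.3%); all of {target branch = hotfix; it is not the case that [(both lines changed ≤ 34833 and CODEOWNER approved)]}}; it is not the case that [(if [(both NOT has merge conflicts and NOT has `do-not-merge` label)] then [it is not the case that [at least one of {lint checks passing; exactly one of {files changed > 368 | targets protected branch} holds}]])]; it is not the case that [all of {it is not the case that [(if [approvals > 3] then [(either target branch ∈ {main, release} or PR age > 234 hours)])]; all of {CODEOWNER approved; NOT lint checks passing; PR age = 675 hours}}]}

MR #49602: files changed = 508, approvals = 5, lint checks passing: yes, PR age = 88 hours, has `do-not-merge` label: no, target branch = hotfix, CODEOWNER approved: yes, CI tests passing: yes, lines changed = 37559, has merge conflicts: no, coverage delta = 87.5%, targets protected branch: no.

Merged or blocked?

Atomic conditions:
  NOT CI tests passing: yes → false
  coverage delta ≤ 14.3%: 87.5 ≤ 14.3 is false
  target branch = hotfix: hotfix == hotfix is true
  lines changed ≤ 34833: 37559 ≤ 34833 is false
  CODEOWNER approved: yes → true
  NOT has merge conflicts: no → true
  NOT has `do-not-merge` label: no → true
  lint checks passing: yes → true
  files changed > 368: 508 > 368 is true
  targets protected branch: no → false
  approvals > 3: 5 > 3 is true
  target branch ∈ {main, release}: hotfix is not in the set → false
  PR age > 234 hours: 88 > 234 is false
  NOT lint checks passing: yes → false
  PR age = 675 hours: 88 == 675 is false
Combine:
[1.1] false OR false = false
[1.2.2.1] false AND true = false
[1.2.2] NOT false = true
[1.2] true AND true = true
[1] false OR true = true
[2.1.1] true AND true = true
[2.1.2.1.2] exactly-one(true, false) = true
[2.1.2.1] true OR true = true
[2.1.2] NOT true = false
[2.1] true → false = false
[2] NOT false = true
[3.1.1.1.2] false OR false = false
[3.1.1.1] true → false = false
[3.1.1] NOT false = true
[3.1.2] true AND false AND false = false
[3.1] true AND false = false
[3] NOT false = true
[root] true AND true AND true = true
Overall: true → merged

Merged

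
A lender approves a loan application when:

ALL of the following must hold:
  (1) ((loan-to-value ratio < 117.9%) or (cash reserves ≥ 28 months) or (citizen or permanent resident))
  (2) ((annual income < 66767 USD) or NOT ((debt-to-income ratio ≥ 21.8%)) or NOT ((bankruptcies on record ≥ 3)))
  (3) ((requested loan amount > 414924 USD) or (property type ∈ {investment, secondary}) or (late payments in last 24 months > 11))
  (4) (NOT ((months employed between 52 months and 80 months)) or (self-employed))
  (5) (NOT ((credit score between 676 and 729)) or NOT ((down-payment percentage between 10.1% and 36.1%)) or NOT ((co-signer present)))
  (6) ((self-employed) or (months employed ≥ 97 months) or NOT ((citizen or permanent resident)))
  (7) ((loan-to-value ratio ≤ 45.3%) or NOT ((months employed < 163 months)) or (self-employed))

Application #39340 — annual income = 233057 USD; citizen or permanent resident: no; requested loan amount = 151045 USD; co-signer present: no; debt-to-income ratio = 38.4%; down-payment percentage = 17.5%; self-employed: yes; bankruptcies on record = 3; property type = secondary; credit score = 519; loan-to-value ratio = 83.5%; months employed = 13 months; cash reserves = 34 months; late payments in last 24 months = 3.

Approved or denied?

Atomic conditions:
  loan-to-value ratio < 117.9%: 83.5 < 117.9 is true
  cash reserves ≥ 28 months: 34 ≥ 28 is true
  citizen or permanent resident: no → false
  annual income < 66767 USD: 233057 < 66767 is false
  debt-to-income ratio ≥ 21.8%: 38.4 ≥ 21.8 is true
  bankruptcies on record ≥ 3: 3 ≥ 3 is true
  requested loan amount > 414924 USD: 151045 > 414924 is false
  property type ∈ {investment, secondary}: secondary is in the set → true
  late payments in last 24 months > 11: 3 > 11 is false
  months employed between 52 months and 80 months: 13 in [52, 80] is false
  self-employed: yes → true
  credit score between 676 and 729: 519 in [676, 729] is false
  down-payment percentage between 10.1% and 36.1%: 17.5 in [10.1, 36.1] is true
  co-signer present: no → false
  months employed ≥ 97 months: 13 ≥ 97 is false
  loan-to-value ratio ≤ 45.3%: 83.5 ≤ 45.3 is false
  months employed < 163 months: 13 < 163 is true
Combine:
[1] true OR true OR false = true
[2.2] NOT true = false
[2.3] NOT true = false
[2] false OR false OR false = false
[3] false OR true OR false = true
[4.1] NOT false = true
[4] true OR true = true
[5.1] NOT false = true
[5.2] NOT true = false
[5.3] NOT false = true
[5] true OR false OR true = true
[6.3] NOT false = true
[6] true OR false OR true = true
[7.2] NOT true = false
[7] false OR false OR true = true
[root] true AND false AND true AND true AND true AND true AND true = false
Overall: false → denied

Denied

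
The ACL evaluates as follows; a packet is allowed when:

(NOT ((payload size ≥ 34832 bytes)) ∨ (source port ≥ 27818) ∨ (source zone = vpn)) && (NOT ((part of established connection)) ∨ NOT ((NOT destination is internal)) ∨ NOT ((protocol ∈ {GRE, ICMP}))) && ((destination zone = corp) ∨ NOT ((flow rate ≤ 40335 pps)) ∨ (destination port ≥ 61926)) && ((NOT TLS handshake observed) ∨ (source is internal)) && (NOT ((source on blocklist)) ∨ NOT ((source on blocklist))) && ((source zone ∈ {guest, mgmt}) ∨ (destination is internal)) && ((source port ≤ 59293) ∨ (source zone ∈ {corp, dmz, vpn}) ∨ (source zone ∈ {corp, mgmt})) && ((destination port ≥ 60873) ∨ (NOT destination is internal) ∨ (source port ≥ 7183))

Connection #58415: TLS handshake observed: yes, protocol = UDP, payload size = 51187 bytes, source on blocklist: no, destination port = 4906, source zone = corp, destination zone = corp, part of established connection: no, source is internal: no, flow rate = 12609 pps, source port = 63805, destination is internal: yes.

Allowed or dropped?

Atomic conditions:
  payload size ≥ 34832 bytes: 51187 ≥ 34832 is true
  source port ≥ 27818: 63805 ≥ 27818 is true
  source zone = vpn: corp == vpn is false
  part of established connection: no → false
  NOT destination is internal: yes → false
  protocol ∈ {GRE, ICMP}: UDP is not in the set → false
  destination zone = corp: corp == corp is true
  flow rate ≤ 40335 pps: 12609 ≤ 40335 is true
  destination port ≥ 61926: 4906 ≥ 61926 is false
  NOT TLS handshake observed: yes → false
  source is internal: no → false
  source on blocklist: no → false
  source zone ∈ {guest, mgmt}: corp is not in the set → false
  destination is internal: yes → true
  source port ≤ 59293: 63805 ≤ 59293 is false
  source zone ∈ {corp, dmz, vpn}: corp is in the set → true
  source zone ∈ {corp, mgmt}: corp is in the set → true
  destination port ≥ 60873: 4906 ≥ 60873 is false
  source port ≥ 7183: 63805 ≥ 7183 is true
Combine:
[1.1] NOT true = false
[1] false OR true OR false = true
[2.1] NOT false = true
[2.2] NOT false = true
[2.3] NOT false = true
[2] true OR true OR true = true
[3.2] NOT true = false
[3] true OR false OR false = true
[4] false OR false = false
[5.1] NOT false = true
[5.2] NOT false = true
[5] true OR true = true
[6] false OR true = true
[7] false OR true OR true = true
[8] false OR false OR true = true
[root] true AND true AND true AND false AND true AND true AND true AND true = false
Overall: false → dropped

Dropped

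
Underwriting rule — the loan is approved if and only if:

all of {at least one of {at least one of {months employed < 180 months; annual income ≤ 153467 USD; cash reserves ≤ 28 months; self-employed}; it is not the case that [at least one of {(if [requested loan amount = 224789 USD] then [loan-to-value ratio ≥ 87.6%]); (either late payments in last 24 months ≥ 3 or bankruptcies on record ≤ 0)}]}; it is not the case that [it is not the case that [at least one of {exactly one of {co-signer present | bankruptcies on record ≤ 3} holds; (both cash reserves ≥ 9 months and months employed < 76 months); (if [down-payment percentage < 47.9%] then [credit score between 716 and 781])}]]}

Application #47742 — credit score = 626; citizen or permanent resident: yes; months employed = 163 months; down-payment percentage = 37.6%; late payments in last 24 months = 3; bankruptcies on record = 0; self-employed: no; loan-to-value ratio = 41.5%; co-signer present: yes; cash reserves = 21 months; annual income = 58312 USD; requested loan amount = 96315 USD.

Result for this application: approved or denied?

Denied

Atomic conditions:
  months employed < 180 months: 163 < 180 is true
  annual income ≤ 153467 USD: 58312 ≤ 153467 is true
  cash reserves ≤ 28 months: 21 ≤ 28 is true
  self-employed: no → false
  requested loan amount = 224789 USD: 96315 == 224789 is false
  loan-to-value ratio ≥ 87.6%: 41.5 ≥ 87.6 is false
  late payments in last 24 months ≥ 3: 3 ≥ 3 is true
  bankruptcies on record ≤ 0: 0 ≤ 0 is true
  co-signer present: yes → true
  bankruptcies on record ≤ 3: 0 ≤ 3 is true
  cash reserves ≥ 9 months: 21 ≥ 9 is true
  months employed < 76 months: 163 < 76 is false
  down-payment percentage < 47.9%: 37.6 < 47.9 is true
  credit score between 716 and 781: 626 in [716, 781] is false
Combine:
[1.1] true OR true OR true OR false = true
[1.2.1.1] false → false (antecedent false ⇒ implication holds) = true
[1.2.1.2] true OR true = true
[1.2.1] true OR true = true
[1.2] NOT true = false
[1] true OR false = true
[2.1.1.1] exactly-one(true, true) = false
[2.1.1.2] true AND false = false
[2.1.1.3] true → false = false
[2.1.1] false OR false OR false = false
[2.1] NOT false = true
[2] NOT true = false
[root] true AND false = false
Overall: false → denied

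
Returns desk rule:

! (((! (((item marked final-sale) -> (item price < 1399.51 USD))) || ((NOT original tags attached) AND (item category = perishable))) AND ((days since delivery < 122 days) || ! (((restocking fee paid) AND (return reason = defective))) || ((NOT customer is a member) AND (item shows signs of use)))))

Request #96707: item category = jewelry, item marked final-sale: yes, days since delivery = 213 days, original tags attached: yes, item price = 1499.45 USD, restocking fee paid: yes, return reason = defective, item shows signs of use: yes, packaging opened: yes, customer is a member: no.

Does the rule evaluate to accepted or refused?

Refused

Atomic conditions:
  item marked final-sale: yes → true
  item price < 1399.51 USD: 1499.45 < 1399.51 is false
  NOT original tags attached: yes → false
  item category = perishable: jewelry == perishable is false
  days since delivery < 122 days: 213 < 122 is false
  restocking fee paid: yes → true
  return reason = defective: defective == defective is true
  NOT customer is a member: no → true
  item shows signs of use: yes → true
Combine:
[1.1.1.1] true → false = false
[1.1.1] NOT false = true
[1.1.2] false AND false = false
[1.1] true OR false = true
[1.2.2.1] true AND true = true
[1.2.2] NOT true = false
[1.2.3] true AND true = true
[1.2] false OR false OR true = true
[1] true AND true = true
[root] NOT true = false
Overall: false → refused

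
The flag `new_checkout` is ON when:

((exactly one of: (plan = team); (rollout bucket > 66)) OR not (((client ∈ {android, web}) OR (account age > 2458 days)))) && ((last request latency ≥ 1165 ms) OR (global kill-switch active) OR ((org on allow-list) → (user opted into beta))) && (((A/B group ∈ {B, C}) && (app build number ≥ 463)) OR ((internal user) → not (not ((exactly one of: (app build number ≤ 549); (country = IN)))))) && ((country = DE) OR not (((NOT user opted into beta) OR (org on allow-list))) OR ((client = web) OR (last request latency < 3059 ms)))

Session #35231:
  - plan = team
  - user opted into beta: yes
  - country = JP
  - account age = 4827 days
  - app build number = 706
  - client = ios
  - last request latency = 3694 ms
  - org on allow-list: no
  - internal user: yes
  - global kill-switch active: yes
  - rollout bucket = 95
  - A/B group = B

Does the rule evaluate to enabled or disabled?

Atomic conditions:
  plan = team: team == team is true
  rollout bucket > 66: 95 > 66 is true
  client ∈ {android, web}: ios is not in the set → false
  account age > 2458 days: 4827 > 2458 is true
  last request latency ≥ 1165 ms: 3694 ≥ 1165 is true
  global kill-switch active: yes → true
  org on allow-list: no → false
  user opted into beta: yes → true
  A/B group ∈ {B, C}: B is in the set → true
  app build number ≥ 463: 706 ≥ 463 is true
  internal user: yes → true
  app build number ≤ 549: 706 ≤ 549 is false
  country = IN: JP == IN is false
  country = DE: JP == DE is false
  NOT user opted into beta: yes → false
  client = web: ios == web is false
  last request latency < 3059 ms: 3694 < 3059 is false
Combine:
[1.1] exactly-one(true, true) = false
[1.2.1] false OR true = true
[1.2] NOT true = false
[1] false OR false = false
[2.3] false → true (antecedent false ⇒ implication holds) = true
[2] true OR true OR true = true
[3.1] true AND true = true
[3.2.2.1.1] exactly-one(false, false) = false
[3.2.2.1] NOT false = true
[3.2.2] NOT true = false
[3.2] true → false = false
[3] true OR false = true
[4.2.1] false OR false = false
[4.2] NOT false = true
[4.3] false OR false = false
[4] false OR true OR false = true
[root] false AND true AND true AND true = false
Overall: false → disabled

Disabled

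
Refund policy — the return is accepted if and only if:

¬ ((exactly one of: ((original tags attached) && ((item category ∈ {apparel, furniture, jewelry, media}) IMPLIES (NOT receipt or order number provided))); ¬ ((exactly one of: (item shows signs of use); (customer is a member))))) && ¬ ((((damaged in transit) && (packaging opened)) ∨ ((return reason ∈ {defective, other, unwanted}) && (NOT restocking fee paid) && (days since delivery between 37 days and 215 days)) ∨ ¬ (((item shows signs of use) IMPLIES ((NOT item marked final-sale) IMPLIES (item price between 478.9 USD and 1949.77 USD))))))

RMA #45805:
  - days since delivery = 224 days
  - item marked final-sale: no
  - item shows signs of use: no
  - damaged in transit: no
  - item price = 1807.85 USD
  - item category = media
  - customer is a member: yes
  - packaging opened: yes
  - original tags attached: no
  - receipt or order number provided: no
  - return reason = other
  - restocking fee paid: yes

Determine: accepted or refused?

Accepted

Atomic conditions:
  original tags attached: no → false
  item category ∈ {apparel, furniture, jewelry, media}: media is in the set → true
  NOT receipt or order number provided: no → true
  item shows signs of use: no → false
  customer is a member: yes → true
  damaged in transit: no → false
  packaging opened: yes → true
  return reason ∈ {defective, other, unwanted}: other is in the set → true
  NOT restocking fee paid: yes → false
  days since delivery between 37 days and 215 days: 224 in [37, 215] is false
  NOT item marked final-sale: no → true
  item price between 478.9 USD and 1949.77 USD: 1807.85 in [478.9, 1949.77] is true
Combine:
[1.1.1.2] true → true = true
[1.1.1] false AND true = false
[1.1.2.1] exactly-one(false, true) = true
[1.1.2] NOT true = false
[1.1] exactly-one(false, false) = false
[1] NOT false = true
[2.1.1] false AND true = false
[2.1.2] true AND false AND false = false
[2.1.3.1.2] true → true = true
[2.1.3.1] false → true (antecedent false ⇒ implication holds) = true
[2.1.3] NOT true = false
[2.1] false OR false OR false = false
[2] NOT false = true
[root] true AND true = true
Overall: true → accepted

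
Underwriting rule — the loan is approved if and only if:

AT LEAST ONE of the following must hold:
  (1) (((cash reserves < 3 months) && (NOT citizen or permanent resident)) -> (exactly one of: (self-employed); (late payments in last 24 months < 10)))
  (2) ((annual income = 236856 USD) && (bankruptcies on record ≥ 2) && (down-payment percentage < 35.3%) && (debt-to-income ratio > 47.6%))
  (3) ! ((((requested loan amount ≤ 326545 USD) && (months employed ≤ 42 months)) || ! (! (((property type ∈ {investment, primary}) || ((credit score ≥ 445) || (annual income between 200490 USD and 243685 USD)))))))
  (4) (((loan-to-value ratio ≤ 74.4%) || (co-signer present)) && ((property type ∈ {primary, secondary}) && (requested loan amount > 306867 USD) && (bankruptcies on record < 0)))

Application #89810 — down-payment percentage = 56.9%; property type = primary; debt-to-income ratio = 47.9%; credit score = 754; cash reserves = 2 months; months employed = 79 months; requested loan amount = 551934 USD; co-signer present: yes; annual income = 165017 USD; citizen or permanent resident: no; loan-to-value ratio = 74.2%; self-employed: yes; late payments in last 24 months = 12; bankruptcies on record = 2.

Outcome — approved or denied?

Approved

Atomic conditions:
  cash reserves < 3 months: 2 < 3 is true
  NOT citizen or permanent resident: no → true
  self-employed: yes → true
  late payments in last 24 months < 10: 12 < 10 is false
  annual income = 236856 USD: 165017 == 236856 is false
  bankruptcies on record ≥ 2: 2 ≥ 2 is true
  down-payment percentage < 35.3%: 56.9 < 35.3 is false
  debt-to-income ratio > 47.6%: 47.9 > 47.6 is true
  requested loan amount ≤ 326545 USD: 551934 ≤ 326545 is false
  months employed ≤ 42 months: 79 ≤ 42 is false
  property type ∈ {investment, primary}: primary is in the set → true
  credit score ≥ 445: 754 ≥ 445 is true
  annual income between 200490 USD and 243685 USD: 165017 in [200490, 243685] is false
  loan-to-value ratio ≤ 74.4%: 74.2 ≤ 74.4 is true
  co-signer present: yes → true
  property type ∈ {primary, secondary}: primary is in the set → true
  requested loan amount > 306867 USD: 551934 > 306867 is true
  bankruptcies on record < 0: 2 < 0 is false
Combine:
[1.1] true AND true = true
[1.2] exactly-one(true, false) = true
[1] true → true = true
[2] false AND true AND false AND true = false
[3.1.1] false AND false = false
[3.1.2.1.1.2] true OR false = true
[3.1.2.1.1] true OR true = true
[3.1.2.1] NOT true = false
[3.1.2] NOT false = true
[3.1] false OR true = true
[3] NOT true = false
[4.1] true OR true = true
[4.2] true AND true AND false = false
[4] true AND false = false
[root] true OR false OR false OR false = true
Overall: true → approved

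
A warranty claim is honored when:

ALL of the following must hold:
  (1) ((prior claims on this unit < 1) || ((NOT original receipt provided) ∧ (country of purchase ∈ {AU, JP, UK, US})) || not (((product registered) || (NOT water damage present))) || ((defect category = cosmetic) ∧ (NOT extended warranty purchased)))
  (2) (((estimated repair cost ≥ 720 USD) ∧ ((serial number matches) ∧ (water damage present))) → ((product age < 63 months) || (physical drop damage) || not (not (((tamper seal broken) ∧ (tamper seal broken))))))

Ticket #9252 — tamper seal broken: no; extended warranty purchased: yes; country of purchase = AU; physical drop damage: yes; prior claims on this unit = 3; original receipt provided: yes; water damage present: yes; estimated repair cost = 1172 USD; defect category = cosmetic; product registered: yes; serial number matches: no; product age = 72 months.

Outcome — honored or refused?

Atomic conditions:
  prior claims on this unit < 1: 3 < 1 is false
  NOT original receipt provided: yes → false
  country of purchase ∈ {AU, JP, UK, US}: AU is in the set → true
  product registered: yes → true
  NOT water damage present: yes → false
  defect category = cosmetic: cosmetic == cosmetic is true
  NOT extended warranty purchased: yes → false
  estimated repair cost ≥ 720 USD: 1172 ≥ 720 is true
  serial number matches: no → false
  water damage present: yes → true
  product age < 63 months: 72 < 63 is false
  physical drop damage: yes → true
  tamper seal broken: no → false
Combine:
[1.2] false AND true = false
[1.3.1] true OR false = true
[1.3] NOT true = false
[1.4] true AND false = false
[1] false OR false OR false OR false = false
[2.1.2] false AND true = false
[2.1] true AND false = false
[2.2.3.1.1] false AND false = false
[2.2.3.1] NOT false = true
[2.2.3] NOT true = false
[2.2] false OR true OR false = true
[2] false → true (antecedent false ⇒ implication holds) = true
[root] false AND true = false
Overall: false → refused

Refused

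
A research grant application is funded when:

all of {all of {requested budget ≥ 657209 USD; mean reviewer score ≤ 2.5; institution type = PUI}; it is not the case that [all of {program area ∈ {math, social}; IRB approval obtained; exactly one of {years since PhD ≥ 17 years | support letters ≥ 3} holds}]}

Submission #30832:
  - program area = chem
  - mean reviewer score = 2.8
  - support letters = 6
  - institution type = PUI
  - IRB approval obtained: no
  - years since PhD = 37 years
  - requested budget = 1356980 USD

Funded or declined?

Atomic conditions:
  requested budget ≥ 657209 USD: 1356980 ≥ 657209 is true
  mean reviewer score ≤ 2.5: 2.8 ≤ 2.5 is false
  institution type = PUI: PUI == PUI is true
  program area ∈ {math, social}: chem is not in the set → false
  IRB approval obtained: no → false
  years since PhD ≥ 17 years: 37 ≥ 17 is true
  support letters ≥ 3: 6 ≥ 3 is true
Combine:
[1] true AND false AND true = false
[2.1.3] exactly-one(true, true) = false
[2.1] false AND false AND false = false
[2] NOT false = true
[root] false AND true = false
Overall: false → declined

Declined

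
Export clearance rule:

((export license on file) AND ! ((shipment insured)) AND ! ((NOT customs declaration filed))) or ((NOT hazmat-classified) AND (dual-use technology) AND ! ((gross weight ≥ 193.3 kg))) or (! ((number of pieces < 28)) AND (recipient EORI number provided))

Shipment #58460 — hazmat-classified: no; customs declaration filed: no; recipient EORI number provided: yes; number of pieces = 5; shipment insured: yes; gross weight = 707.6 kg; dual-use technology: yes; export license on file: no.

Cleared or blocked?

Blocked

Atomic conditions:
  export license on file: no → false
  shipment insured: yes → true
  NOT customs declaration filed: no → true
  NOT hazmat-classified: no → true
  dual-use technology: yes → true
  gross weight ≥ 193.3 kg: 707.6 ≥ 193.3 is true
  number of pieces < 28: 5 < 28 is true
  recipient EORI number provided: yes → true
Combine:
[1.2] NOT true = false
[1.3] NOT true = false
[1] false AND false AND false = false
[2.3] NOT true = false
[2] true AND true AND false = false
[3.1] NOT true = false
[3] false AND true = false
[root] false OR false OR false = false
Overall: false → blocked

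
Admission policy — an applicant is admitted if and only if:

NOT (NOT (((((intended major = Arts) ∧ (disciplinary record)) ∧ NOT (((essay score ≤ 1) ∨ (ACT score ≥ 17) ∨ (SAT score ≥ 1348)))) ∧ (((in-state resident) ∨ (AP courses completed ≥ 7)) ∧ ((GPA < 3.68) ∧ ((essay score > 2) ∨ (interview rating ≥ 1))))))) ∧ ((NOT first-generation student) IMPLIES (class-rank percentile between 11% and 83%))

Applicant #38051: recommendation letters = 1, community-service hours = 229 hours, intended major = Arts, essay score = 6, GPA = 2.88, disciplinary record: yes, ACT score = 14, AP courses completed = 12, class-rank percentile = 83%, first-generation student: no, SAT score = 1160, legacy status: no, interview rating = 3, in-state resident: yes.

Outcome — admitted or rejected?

Atomic conditions:
  intended major = Arts: Arts == Arts is true
  disciplinary record: yes → true
  essay score ≤ 1: 6 ≤ 1 is false
  ACT score ≥ 17: 14 ≥ 17 is false
  SAT score ≥ 1348: 1160 ≥ 1348 is false
  in-state resident: yes → true
  AP courses completed ≥ 7: 12 ≥ 7 is true
  GPA < 3.68: 2.88 < 3.68 is true
  essay score > 2: 6 > 2 is true
  interview rating ≥ 1: 3 ≥ 1 is true
  NOT first-generation student: no → true
  class-rank percentile between 11% and 83%: 83 in [11, 83] is true
Combine:
[1.1.1.1.1] true AND true = true
[1.1.1.1.2.1] false OR false OR false = false
[1.1.1.1.2] NOT false = true
[1.1.1.1] true AND true = true
[1.1.1.2.1] true OR true = true
[1.1.1.2.2.2] true OR true = true
[1.1.1.2.2] true AND true = true
[1.1.1.2] true AND true = true
[1.1.1] true AND true = true
[1.1] NOT true = false
[1] NOT false = true
[2] true → true = true
[root] true AND true = true
Overall: true → admitted

Admitted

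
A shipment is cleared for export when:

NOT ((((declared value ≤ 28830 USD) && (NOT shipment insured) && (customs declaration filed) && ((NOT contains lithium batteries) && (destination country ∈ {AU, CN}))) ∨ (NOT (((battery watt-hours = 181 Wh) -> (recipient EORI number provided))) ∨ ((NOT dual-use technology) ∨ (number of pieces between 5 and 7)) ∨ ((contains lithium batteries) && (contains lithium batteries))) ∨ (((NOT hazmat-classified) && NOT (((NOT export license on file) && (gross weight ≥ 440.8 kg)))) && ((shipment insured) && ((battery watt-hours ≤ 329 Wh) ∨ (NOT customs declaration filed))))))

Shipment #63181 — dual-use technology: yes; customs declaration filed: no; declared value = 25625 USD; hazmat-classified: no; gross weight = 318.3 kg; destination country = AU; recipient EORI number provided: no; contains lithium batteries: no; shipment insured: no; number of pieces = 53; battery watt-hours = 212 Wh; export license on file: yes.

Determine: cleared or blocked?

Atomic conditions:
  declared value ≤ 28830 USD: 25625 ≤ 28830 is true
  NOT shipment insured: no → true
  customs declaration filed: no → false
  NOT contains lithium batteries: no → true
  destination country ∈ {AU, CN}: AU is in the set → true
  battery watt-hours = 181 Wh: 212 == 181 is false
  recipient EORI number provided: no → false
  NOT dual-use technology: yes → false
  number of pieces between 5 and 7: 53 in [5, 7] is false
  contains lithium batteries: no → false
  NOT hazmat-classified: no → true
  NOT export license on file: yes → false
  gross weight ≥ 440.8 kg: 318.3 ≥ 440.8 is false
  shipment insured: no → false
  battery watt-hours ≤ 329 Wh: 212 ≤ 329 is true
  NOT customs declaration filed: no → true
Combine:
[1.1.4] true AND true = true
[1.1] true AND true AND false AND true = false
[1.2.1.1] false → false (antecedent false ⇒ implication holds) = true
[1.2.1] NOT true = false
[1.2.2] false OR false = false
[1.2.3] false AND false = false
[1.2] false OR false OR false = false
[1.3.1.2.1] false AND false = false
[1.3.1.2] NOT false = true
[1.3.1] true AND true = true
[1.3.2.2] true OR true = true
[1.3.2] false AND true = false
[1.3] true AND false = false
[1] false OR false OR false = false
[root] NOT false = true
Overall: true → cleared

Cleared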